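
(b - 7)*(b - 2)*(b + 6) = b^3 - 3*b^2 - 40*b + 84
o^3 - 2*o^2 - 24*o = o*(o - 6)*(o + 4)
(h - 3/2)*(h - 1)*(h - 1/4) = h^3 - 11*h^2/4 + 17*h/8 - 3/8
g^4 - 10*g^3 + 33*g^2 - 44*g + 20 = (g - 5)*(g - 2)^2*(g - 1)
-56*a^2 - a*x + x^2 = (-8*a + x)*(7*a + x)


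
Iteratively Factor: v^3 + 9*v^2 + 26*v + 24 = (v + 4)*(v^2 + 5*v + 6) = (v + 3)*(v + 4)*(v + 2)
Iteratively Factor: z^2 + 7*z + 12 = (z + 3)*(z + 4)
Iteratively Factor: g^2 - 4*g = (g)*(g - 4)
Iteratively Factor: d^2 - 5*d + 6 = (d - 3)*(d - 2)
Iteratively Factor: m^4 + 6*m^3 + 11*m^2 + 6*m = (m)*(m^3 + 6*m^2 + 11*m + 6) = m*(m + 1)*(m^2 + 5*m + 6) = m*(m + 1)*(m + 3)*(m + 2)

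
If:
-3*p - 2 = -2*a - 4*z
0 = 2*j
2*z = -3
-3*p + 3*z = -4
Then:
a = 15/4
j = 0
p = -1/6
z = -3/2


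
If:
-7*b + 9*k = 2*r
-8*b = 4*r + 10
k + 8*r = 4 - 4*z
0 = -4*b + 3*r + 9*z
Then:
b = -191/101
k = -1078/909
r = 259/202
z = -2305/1818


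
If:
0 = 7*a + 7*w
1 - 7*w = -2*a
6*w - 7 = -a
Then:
No Solution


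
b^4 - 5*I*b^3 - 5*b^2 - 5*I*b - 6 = (b - 3*I)*(b - 2*I)*(b - I)*(b + I)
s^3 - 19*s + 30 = (s - 3)*(s - 2)*(s + 5)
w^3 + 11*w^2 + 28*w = w*(w + 4)*(w + 7)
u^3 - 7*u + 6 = (u - 2)*(u - 1)*(u + 3)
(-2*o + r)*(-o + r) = 2*o^2 - 3*o*r + r^2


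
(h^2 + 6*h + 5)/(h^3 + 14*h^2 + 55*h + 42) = (h + 5)/(h^2 + 13*h + 42)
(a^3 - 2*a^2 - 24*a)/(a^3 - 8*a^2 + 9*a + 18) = a*(a + 4)/(a^2 - 2*a - 3)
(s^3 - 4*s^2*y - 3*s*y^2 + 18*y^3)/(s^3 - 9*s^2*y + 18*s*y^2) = (-s^2 + s*y + 6*y^2)/(s*(-s + 6*y))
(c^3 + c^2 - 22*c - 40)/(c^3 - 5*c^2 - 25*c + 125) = (c^2 + 6*c + 8)/(c^2 - 25)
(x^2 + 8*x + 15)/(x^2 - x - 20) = (x^2 + 8*x + 15)/(x^2 - x - 20)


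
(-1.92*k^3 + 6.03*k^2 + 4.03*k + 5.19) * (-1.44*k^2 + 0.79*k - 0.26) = 2.7648*k^5 - 10.2*k^4 - 0.5403*k^3 - 5.8577*k^2 + 3.0523*k - 1.3494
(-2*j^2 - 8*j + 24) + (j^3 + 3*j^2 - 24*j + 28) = j^3 + j^2 - 32*j + 52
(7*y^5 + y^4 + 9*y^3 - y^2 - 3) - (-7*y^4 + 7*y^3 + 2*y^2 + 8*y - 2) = 7*y^5 + 8*y^4 + 2*y^3 - 3*y^2 - 8*y - 1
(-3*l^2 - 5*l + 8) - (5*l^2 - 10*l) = -8*l^2 + 5*l + 8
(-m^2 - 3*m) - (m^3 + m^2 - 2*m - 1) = -m^3 - 2*m^2 - m + 1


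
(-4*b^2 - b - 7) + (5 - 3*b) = -4*b^2 - 4*b - 2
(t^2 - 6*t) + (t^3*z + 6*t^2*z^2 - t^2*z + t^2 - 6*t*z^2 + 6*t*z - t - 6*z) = t^3*z + 6*t^2*z^2 - t^2*z + 2*t^2 - 6*t*z^2 + 6*t*z - 7*t - 6*z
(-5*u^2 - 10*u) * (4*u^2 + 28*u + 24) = -20*u^4 - 180*u^3 - 400*u^2 - 240*u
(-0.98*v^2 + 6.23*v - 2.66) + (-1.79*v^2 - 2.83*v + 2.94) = -2.77*v^2 + 3.4*v + 0.28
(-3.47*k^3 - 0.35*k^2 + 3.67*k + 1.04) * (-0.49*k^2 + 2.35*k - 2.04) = 1.7003*k^5 - 7.983*k^4 + 4.458*k^3 + 8.8289*k^2 - 5.0428*k - 2.1216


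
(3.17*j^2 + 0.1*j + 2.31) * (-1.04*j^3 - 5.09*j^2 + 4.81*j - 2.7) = -3.2968*j^5 - 16.2393*j^4 + 12.3363*j^3 - 19.8359*j^2 + 10.8411*j - 6.237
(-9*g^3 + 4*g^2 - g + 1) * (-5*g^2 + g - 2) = 45*g^5 - 29*g^4 + 27*g^3 - 14*g^2 + 3*g - 2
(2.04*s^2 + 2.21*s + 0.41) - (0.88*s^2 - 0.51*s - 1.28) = 1.16*s^2 + 2.72*s + 1.69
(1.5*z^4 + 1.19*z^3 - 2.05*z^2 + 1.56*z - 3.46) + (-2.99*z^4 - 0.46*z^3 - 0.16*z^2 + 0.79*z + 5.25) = -1.49*z^4 + 0.73*z^3 - 2.21*z^2 + 2.35*z + 1.79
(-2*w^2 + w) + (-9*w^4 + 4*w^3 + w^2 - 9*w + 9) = -9*w^4 + 4*w^3 - w^2 - 8*w + 9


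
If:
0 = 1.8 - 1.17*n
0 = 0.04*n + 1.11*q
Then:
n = 1.54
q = -0.06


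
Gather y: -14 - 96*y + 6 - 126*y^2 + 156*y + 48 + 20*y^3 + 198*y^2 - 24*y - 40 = 20*y^3 + 72*y^2 + 36*y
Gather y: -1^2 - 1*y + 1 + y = 0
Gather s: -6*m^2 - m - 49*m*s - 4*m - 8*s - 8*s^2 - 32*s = -6*m^2 - 5*m - 8*s^2 + s*(-49*m - 40)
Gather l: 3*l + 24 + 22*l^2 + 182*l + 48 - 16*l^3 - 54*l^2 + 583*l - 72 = -16*l^3 - 32*l^2 + 768*l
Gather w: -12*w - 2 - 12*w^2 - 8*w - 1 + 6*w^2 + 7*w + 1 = -6*w^2 - 13*w - 2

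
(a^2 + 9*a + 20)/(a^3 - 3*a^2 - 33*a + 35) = (a + 4)/(a^2 - 8*a + 7)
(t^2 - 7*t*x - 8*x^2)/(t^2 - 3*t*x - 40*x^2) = (t + x)/(t + 5*x)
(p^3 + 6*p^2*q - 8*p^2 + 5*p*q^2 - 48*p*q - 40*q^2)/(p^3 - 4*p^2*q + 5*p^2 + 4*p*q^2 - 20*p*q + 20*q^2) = (p^3 + 6*p^2*q - 8*p^2 + 5*p*q^2 - 48*p*q - 40*q^2)/(p^3 - 4*p^2*q + 5*p^2 + 4*p*q^2 - 20*p*q + 20*q^2)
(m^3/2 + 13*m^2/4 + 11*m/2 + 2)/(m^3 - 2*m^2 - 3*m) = (2*m^3 + 13*m^2 + 22*m + 8)/(4*m*(m^2 - 2*m - 3))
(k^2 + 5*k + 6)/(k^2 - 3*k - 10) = (k + 3)/(k - 5)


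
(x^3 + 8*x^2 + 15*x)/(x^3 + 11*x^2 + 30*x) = (x + 3)/(x + 6)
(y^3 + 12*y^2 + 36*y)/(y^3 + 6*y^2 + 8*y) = (y^2 + 12*y + 36)/(y^2 + 6*y + 8)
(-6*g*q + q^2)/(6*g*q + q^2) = (-6*g + q)/(6*g + q)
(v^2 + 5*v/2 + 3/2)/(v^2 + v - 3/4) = 2*(v + 1)/(2*v - 1)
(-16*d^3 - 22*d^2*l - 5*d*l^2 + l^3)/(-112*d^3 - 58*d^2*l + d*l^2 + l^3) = (d + l)/(7*d + l)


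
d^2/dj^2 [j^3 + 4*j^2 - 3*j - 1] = 6*j + 8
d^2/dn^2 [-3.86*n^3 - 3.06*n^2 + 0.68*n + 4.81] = -23.16*n - 6.12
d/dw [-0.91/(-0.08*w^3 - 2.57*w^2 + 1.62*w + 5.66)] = (-0.2184*w^2 - 4.6774*w + 1.4742)/(0.08*w^3 + 2.57*w^2 - 1.62*w - 5.66)^2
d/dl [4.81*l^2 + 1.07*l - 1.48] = 9.62*l + 1.07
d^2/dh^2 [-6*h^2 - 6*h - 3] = -12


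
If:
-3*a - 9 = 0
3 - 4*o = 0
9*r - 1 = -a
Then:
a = -3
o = 3/4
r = 4/9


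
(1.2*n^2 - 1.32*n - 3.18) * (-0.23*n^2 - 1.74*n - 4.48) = -0.276*n^4 - 1.7844*n^3 - 2.3478*n^2 + 11.4468*n + 14.2464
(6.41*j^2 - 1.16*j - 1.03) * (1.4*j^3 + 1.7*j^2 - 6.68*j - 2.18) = 8.974*j^5 + 9.273*j^4 - 46.2328*j^3 - 7.976*j^2 + 9.4092*j + 2.2454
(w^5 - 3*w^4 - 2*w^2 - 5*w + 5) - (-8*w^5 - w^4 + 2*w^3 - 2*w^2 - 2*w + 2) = 9*w^5 - 2*w^4 - 2*w^3 - 3*w + 3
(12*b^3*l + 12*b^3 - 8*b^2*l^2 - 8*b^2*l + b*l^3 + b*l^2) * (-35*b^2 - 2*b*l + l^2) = -420*b^5*l - 420*b^5 + 256*b^4*l^2 + 256*b^4*l - 7*b^3*l^3 - 7*b^3*l^2 - 10*b^2*l^4 - 10*b^2*l^3 + b*l^5 + b*l^4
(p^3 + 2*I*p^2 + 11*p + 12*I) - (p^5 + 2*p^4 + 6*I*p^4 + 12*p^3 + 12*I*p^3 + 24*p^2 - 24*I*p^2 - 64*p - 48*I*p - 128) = -p^5 - 2*p^4 - 6*I*p^4 - 11*p^3 - 12*I*p^3 - 24*p^2 + 26*I*p^2 + 75*p + 48*I*p + 128 + 12*I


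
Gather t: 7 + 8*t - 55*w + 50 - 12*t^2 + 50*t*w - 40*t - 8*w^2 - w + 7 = -12*t^2 + t*(50*w - 32) - 8*w^2 - 56*w + 64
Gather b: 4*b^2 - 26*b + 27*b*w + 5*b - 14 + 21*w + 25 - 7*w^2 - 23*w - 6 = 4*b^2 + b*(27*w - 21) - 7*w^2 - 2*w + 5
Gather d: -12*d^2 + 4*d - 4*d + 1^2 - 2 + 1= -12*d^2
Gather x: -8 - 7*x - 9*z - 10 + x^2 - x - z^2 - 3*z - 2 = x^2 - 8*x - z^2 - 12*z - 20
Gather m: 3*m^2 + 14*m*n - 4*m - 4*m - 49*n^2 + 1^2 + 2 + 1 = 3*m^2 + m*(14*n - 8) - 49*n^2 + 4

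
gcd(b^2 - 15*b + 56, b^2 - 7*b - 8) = b - 8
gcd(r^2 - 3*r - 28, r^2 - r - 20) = r + 4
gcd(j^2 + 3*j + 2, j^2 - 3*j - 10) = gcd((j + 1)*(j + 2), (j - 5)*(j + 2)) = j + 2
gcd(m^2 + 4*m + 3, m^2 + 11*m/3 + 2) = m + 3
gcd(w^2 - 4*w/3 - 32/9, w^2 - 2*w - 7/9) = 1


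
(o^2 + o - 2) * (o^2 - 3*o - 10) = o^4 - 2*o^3 - 15*o^2 - 4*o + 20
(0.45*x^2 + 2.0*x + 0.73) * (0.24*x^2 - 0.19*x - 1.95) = 0.108*x^4 + 0.3945*x^3 - 1.0823*x^2 - 4.0387*x - 1.4235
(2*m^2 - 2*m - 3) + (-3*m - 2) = 2*m^2 - 5*m - 5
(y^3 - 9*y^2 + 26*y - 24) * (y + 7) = y^4 - 2*y^3 - 37*y^2 + 158*y - 168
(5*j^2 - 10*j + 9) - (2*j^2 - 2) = 3*j^2 - 10*j + 11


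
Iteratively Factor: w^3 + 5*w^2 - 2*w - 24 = (w + 3)*(w^2 + 2*w - 8) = (w - 2)*(w + 3)*(w + 4)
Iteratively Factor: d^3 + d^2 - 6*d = (d - 2)*(d^2 + 3*d) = d*(d - 2)*(d + 3)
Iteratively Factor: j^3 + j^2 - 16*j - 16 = (j + 4)*(j^2 - 3*j - 4) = (j + 1)*(j + 4)*(j - 4)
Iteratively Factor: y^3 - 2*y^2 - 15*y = (y - 5)*(y^2 + 3*y) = y*(y - 5)*(y + 3)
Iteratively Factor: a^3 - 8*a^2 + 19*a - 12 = (a - 4)*(a^2 - 4*a + 3) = (a - 4)*(a - 3)*(a - 1)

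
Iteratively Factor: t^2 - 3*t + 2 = (t - 1)*(t - 2)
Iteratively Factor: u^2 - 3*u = (u - 3)*(u)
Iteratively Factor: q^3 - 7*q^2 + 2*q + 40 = (q - 5)*(q^2 - 2*q - 8) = (q - 5)*(q - 4)*(q + 2)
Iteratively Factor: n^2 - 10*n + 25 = (n - 5)*(n - 5)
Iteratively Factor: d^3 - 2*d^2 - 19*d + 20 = (d - 5)*(d^2 + 3*d - 4) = (d - 5)*(d + 4)*(d - 1)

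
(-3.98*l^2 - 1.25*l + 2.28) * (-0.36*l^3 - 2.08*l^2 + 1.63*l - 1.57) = 1.4328*l^5 + 8.7284*l^4 - 4.7082*l^3 - 0.531299999999999*l^2 + 5.6789*l - 3.5796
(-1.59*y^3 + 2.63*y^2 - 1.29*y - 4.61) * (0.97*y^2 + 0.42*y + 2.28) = -1.5423*y^5 + 1.8833*y^4 - 3.7719*y^3 + 0.982899999999999*y^2 - 4.8774*y - 10.5108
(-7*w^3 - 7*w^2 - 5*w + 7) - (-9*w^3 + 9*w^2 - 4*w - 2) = 2*w^3 - 16*w^2 - w + 9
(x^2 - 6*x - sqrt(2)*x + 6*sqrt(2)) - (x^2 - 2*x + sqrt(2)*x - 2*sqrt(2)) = -4*x - 2*sqrt(2)*x + 8*sqrt(2)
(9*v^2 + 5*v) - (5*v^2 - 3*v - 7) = 4*v^2 + 8*v + 7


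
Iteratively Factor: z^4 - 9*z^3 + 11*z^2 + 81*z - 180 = (z - 5)*(z^3 - 4*z^2 - 9*z + 36) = (z - 5)*(z - 3)*(z^2 - z - 12) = (z - 5)*(z - 4)*(z - 3)*(z + 3)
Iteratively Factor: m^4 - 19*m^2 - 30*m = (m + 3)*(m^3 - 3*m^2 - 10*m) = (m + 2)*(m + 3)*(m^2 - 5*m) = m*(m + 2)*(m + 3)*(m - 5)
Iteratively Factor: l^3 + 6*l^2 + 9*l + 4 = (l + 4)*(l^2 + 2*l + 1) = (l + 1)*(l + 4)*(l + 1)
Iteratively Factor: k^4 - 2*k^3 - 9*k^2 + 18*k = (k - 3)*(k^3 + k^2 - 6*k) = k*(k - 3)*(k^2 + k - 6) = k*(k - 3)*(k - 2)*(k + 3)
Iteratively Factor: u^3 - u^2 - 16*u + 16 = (u - 4)*(u^2 + 3*u - 4) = (u - 4)*(u + 4)*(u - 1)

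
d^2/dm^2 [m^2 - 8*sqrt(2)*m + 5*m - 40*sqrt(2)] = 2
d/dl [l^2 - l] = 2*l - 1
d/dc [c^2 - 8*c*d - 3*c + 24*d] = 2*c - 8*d - 3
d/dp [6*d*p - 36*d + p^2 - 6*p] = 6*d + 2*p - 6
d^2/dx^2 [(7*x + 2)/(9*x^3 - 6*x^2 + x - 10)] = 2*((7*x + 2)*(27*x^2 - 12*x + 1)^2 + (-189*x^2 + 84*x - 3*(7*x + 2)*(9*x - 2) - 7)*(9*x^3 - 6*x^2 + x - 10))/(9*x^3 - 6*x^2 + x - 10)^3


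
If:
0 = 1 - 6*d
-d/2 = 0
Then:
No Solution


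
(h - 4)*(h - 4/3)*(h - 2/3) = h^3 - 6*h^2 + 80*h/9 - 32/9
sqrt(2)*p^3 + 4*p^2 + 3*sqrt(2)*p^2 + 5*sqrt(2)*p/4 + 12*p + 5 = (p + 5/2)*(p + 2*sqrt(2))*(sqrt(2)*p + sqrt(2)/2)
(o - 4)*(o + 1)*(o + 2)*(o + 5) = o^4 + 4*o^3 - 15*o^2 - 58*o - 40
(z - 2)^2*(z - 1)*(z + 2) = z^4 - 3*z^3 - 2*z^2 + 12*z - 8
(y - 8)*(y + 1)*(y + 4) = y^3 - 3*y^2 - 36*y - 32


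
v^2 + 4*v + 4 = (v + 2)^2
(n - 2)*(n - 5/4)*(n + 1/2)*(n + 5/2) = n^4 - n^3/4 - 6*n^2 + 55*n/16 + 25/8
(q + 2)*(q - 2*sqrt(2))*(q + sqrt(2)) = q^3 - sqrt(2)*q^2 + 2*q^2 - 4*q - 2*sqrt(2)*q - 8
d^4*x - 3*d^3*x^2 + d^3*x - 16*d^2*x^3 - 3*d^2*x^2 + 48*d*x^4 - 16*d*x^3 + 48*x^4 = (d - 4*x)*(d - 3*x)*(d + 4*x)*(d*x + x)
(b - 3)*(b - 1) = b^2 - 4*b + 3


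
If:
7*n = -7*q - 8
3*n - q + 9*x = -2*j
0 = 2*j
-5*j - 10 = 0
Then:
No Solution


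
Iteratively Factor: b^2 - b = (b)*(b - 1)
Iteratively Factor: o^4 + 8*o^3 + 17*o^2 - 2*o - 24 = (o - 1)*(o^3 + 9*o^2 + 26*o + 24) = (o - 1)*(o + 2)*(o^2 + 7*o + 12) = (o - 1)*(o + 2)*(o + 3)*(o + 4)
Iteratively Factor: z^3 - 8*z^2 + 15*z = (z - 3)*(z^2 - 5*z) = z*(z - 3)*(z - 5)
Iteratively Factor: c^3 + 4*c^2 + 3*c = (c)*(c^2 + 4*c + 3) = c*(c + 1)*(c + 3)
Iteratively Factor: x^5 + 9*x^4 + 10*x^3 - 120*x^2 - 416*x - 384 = (x + 2)*(x^4 + 7*x^3 - 4*x^2 - 112*x - 192) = (x - 4)*(x + 2)*(x^3 + 11*x^2 + 40*x + 48) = (x - 4)*(x + 2)*(x + 4)*(x^2 + 7*x + 12) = (x - 4)*(x + 2)*(x + 3)*(x + 4)*(x + 4)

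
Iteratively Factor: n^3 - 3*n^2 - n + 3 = (n - 3)*(n^2 - 1) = (n - 3)*(n - 1)*(n + 1)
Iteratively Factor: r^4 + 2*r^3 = (r)*(r^3 + 2*r^2) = r^2*(r^2 + 2*r) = r^2*(r + 2)*(r)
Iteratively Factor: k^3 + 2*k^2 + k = (k + 1)*(k^2 + k) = (k + 1)^2*(k)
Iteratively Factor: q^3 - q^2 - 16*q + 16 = (q - 4)*(q^2 + 3*q - 4) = (q - 4)*(q - 1)*(q + 4)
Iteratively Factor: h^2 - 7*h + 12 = (h - 4)*(h - 3)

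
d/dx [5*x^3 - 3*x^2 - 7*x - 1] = 15*x^2 - 6*x - 7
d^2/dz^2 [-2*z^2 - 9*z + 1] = -4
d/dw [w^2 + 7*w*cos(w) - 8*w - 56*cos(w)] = -7*w*sin(w) + 2*w + 56*sin(w) + 7*cos(w) - 8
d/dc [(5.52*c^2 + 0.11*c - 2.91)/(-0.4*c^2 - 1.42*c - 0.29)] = (-7.7944*c^2 - 5.5296*c - 4.1641)/(0.16*c^4 + 1.136*c^3 + 2.2484*c^2 + 0.8236*c + 0.0841)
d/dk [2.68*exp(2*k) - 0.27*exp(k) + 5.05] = (5.36*exp(k) - 0.27)*exp(k)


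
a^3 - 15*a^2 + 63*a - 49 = (a - 7)^2*(a - 1)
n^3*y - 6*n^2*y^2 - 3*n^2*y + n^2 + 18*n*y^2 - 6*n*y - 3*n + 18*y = (n - 3)*(n - 6*y)*(n*y + 1)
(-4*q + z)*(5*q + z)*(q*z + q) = -20*q^3*z - 20*q^3 + q^2*z^2 + q^2*z + q*z^3 + q*z^2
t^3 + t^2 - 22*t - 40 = (t - 5)*(t + 2)*(t + 4)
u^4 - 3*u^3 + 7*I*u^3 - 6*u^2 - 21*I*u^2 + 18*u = u*(u - 3)*(u + I)*(u + 6*I)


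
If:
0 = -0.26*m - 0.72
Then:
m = -2.77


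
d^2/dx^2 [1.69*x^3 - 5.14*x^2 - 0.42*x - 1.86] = 10.14*x - 10.28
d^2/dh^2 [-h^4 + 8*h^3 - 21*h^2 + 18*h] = -12*h^2 + 48*h - 42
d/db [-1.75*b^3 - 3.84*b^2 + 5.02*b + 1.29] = -5.25*b^2 - 7.68*b + 5.02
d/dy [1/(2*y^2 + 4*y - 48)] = (-y - 1)/(y^2 + 2*y - 24)^2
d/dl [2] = 0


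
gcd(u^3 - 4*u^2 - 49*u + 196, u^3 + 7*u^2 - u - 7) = u + 7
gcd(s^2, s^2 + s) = s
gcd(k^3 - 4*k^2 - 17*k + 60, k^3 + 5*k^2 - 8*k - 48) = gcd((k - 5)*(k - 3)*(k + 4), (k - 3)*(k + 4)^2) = k^2 + k - 12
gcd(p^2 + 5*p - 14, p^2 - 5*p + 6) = p - 2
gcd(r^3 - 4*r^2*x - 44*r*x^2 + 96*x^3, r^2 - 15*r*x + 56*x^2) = -r + 8*x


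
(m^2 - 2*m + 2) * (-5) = -5*m^2 + 10*m - 10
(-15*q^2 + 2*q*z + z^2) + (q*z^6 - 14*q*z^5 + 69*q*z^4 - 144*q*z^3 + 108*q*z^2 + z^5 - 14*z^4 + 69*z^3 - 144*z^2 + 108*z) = -15*q^2 + q*z^6 - 14*q*z^5 + 69*q*z^4 - 144*q*z^3 + 108*q*z^2 + 2*q*z + z^5 - 14*z^4 + 69*z^3 - 143*z^2 + 108*z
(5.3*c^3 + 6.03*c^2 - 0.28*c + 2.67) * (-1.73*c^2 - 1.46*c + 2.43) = -9.169*c^5 - 18.1699*c^4 + 4.5596*c^3 + 10.4426*c^2 - 4.5786*c + 6.4881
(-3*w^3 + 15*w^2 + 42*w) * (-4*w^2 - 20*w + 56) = 12*w^5 - 636*w^3 + 2352*w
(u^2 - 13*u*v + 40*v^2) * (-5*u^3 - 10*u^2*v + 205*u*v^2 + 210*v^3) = -5*u^5 + 55*u^4*v + 135*u^3*v^2 - 2855*u^2*v^3 + 5470*u*v^4 + 8400*v^5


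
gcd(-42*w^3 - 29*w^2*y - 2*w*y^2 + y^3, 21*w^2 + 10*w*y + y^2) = 3*w + y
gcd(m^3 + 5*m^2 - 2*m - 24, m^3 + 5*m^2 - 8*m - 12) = m - 2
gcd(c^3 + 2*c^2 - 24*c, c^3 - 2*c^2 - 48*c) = c^2 + 6*c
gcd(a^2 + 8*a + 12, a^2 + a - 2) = a + 2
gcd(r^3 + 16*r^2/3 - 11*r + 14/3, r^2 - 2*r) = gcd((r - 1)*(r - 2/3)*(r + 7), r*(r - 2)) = 1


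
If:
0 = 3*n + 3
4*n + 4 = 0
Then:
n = -1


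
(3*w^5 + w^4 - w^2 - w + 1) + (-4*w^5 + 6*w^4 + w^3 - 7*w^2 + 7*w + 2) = -w^5 + 7*w^4 + w^3 - 8*w^2 + 6*w + 3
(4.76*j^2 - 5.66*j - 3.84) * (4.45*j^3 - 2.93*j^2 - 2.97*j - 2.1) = 21.182*j^5 - 39.1338*j^4 - 14.6414*j^3 + 18.0654*j^2 + 23.2908*j + 8.064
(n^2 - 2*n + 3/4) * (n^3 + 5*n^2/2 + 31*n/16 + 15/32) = n^5 + n^4/2 - 37*n^3/16 - 49*n^2/32 + 33*n/64 + 45/128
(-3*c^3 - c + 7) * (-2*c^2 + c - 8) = 6*c^5 - 3*c^4 + 26*c^3 - 15*c^2 + 15*c - 56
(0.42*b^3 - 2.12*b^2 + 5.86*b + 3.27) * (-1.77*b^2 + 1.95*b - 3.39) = -0.7434*b^5 + 4.5714*b^4 - 15.93*b^3 + 12.8259*b^2 - 13.4889*b - 11.0853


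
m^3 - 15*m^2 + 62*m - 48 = (m - 8)*(m - 6)*(m - 1)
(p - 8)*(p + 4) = p^2 - 4*p - 32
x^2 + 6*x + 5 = (x + 1)*(x + 5)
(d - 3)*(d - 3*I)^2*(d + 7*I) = d^4 - 3*d^3 + I*d^3 + 33*d^2 - 3*I*d^2 - 99*d - 63*I*d + 189*I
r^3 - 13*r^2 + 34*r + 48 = (r - 8)*(r - 6)*(r + 1)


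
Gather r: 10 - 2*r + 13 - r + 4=27 - 3*r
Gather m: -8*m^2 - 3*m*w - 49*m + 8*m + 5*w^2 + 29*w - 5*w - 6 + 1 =-8*m^2 + m*(-3*w - 41) + 5*w^2 + 24*w - 5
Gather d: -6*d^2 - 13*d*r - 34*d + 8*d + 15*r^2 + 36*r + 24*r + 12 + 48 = -6*d^2 + d*(-13*r - 26) + 15*r^2 + 60*r + 60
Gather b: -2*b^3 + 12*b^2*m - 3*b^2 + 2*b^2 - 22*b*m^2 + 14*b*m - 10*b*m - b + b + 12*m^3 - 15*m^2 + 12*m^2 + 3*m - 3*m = -2*b^3 + b^2*(12*m - 1) + b*(-22*m^2 + 4*m) + 12*m^3 - 3*m^2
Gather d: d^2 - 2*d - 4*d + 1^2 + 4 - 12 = d^2 - 6*d - 7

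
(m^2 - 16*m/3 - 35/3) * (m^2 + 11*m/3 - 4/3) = m^4 - 5*m^3/3 - 293*m^2/9 - 107*m/3 + 140/9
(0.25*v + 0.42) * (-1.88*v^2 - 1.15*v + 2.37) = -0.47*v^3 - 1.0771*v^2 + 0.1095*v + 0.9954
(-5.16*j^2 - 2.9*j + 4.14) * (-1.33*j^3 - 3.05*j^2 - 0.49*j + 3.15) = 6.8628*j^5 + 19.595*j^4 + 5.8672*j^3 - 27.46*j^2 - 11.1636*j + 13.041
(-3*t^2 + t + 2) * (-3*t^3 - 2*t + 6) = 9*t^5 - 3*t^4 - 20*t^2 + 2*t + 12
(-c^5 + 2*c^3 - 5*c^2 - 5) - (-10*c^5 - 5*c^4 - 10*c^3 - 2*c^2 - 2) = 9*c^5 + 5*c^4 + 12*c^3 - 3*c^2 - 3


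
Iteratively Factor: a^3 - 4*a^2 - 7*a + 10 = (a + 2)*(a^2 - 6*a + 5) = (a - 1)*(a + 2)*(a - 5)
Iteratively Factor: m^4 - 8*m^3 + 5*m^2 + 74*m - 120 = (m - 4)*(m^3 - 4*m^2 - 11*m + 30) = (m - 4)*(m - 2)*(m^2 - 2*m - 15) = (m - 5)*(m - 4)*(m - 2)*(m + 3)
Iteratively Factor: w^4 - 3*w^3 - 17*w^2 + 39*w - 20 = (w - 5)*(w^3 + 2*w^2 - 7*w + 4) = (w - 5)*(w - 1)*(w^2 + 3*w - 4) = (w - 5)*(w - 1)*(w + 4)*(w - 1)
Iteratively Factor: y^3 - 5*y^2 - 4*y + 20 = (y + 2)*(y^2 - 7*y + 10) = (y - 5)*(y + 2)*(y - 2)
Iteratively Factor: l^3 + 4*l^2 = (l)*(l^2 + 4*l) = l^2*(l + 4)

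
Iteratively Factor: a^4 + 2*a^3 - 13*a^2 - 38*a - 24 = (a + 1)*(a^3 + a^2 - 14*a - 24) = (a - 4)*(a + 1)*(a^2 + 5*a + 6) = (a - 4)*(a + 1)*(a + 2)*(a + 3)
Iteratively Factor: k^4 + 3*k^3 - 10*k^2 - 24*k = (k)*(k^3 + 3*k^2 - 10*k - 24) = k*(k + 2)*(k^2 + k - 12) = k*(k + 2)*(k + 4)*(k - 3)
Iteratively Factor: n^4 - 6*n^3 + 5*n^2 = (n - 5)*(n^3 - n^2) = n*(n - 5)*(n^2 - n) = n^2*(n - 5)*(n - 1)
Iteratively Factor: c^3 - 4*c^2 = (c - 4)*(c^2) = c*(c - 4)*(c)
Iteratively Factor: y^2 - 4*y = (y)*(y - 4)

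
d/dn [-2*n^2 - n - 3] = -4*n - 1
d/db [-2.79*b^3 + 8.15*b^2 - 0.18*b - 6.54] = -8.37*b^2 + 16.3*b - 0.18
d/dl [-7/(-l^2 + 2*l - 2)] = 14*(1 - l)/(l^2 - 2*l + 2)^2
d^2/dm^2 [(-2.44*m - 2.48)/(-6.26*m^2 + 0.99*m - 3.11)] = ((2.44*m + 2.48)*(12.52*m - 0.99)*(25.04*m - 1.98) - (91.6464*m + 26.2184)*(6.26*m^2 - 0.99*m + 3.11))/(6.26*m^2 - 0.99*m + 3.11)^3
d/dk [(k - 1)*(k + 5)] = 2*k + 4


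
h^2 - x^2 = (h - x)*(h + x)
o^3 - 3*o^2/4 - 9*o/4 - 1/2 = (o - 2)*(o + 1/4)*(o + 1)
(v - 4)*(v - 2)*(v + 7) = v^3 + v^2 - 34*v + 56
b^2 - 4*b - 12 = (b - 6)*(b + 2)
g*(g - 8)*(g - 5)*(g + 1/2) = g^4 - 25*g^3/2 + 67*g^2/2 + 20*g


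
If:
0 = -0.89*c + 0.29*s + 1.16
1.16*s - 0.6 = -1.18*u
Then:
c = 1.47191011235955 - 0.331460674157303*u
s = 0.517241379310345 - 1.01724137931034*u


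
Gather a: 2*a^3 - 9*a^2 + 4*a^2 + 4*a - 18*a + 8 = 2*a^3 - 5*a^2 - 14*a + 8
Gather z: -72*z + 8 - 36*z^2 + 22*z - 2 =-36*z^2 - 50*z + 6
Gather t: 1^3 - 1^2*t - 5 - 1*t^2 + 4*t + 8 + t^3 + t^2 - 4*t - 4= t^3 - t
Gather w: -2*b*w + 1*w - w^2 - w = -2*b*w - w^2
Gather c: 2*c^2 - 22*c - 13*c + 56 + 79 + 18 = 2*c^2 - 35*c + 153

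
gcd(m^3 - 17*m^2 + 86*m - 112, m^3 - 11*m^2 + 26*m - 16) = m^2 - 10*m + 16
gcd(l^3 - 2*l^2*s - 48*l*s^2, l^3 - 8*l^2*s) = -l^2 + 8*l*s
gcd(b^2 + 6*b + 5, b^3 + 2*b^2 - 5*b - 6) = b + 1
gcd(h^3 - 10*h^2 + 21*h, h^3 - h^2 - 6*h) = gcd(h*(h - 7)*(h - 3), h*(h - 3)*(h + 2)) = h^2 - 3*h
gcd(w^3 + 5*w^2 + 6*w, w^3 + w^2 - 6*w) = w^2 + 3*w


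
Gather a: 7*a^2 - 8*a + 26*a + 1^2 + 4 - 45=7*a^2 + 18*a - 40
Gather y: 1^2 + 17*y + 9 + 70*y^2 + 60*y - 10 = 70*y^2 + 77*y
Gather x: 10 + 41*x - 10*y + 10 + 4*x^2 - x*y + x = 4*x^2 + x*(42 - y) - 10*y + 20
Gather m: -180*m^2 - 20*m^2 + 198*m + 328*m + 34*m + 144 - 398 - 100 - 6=-200*m^2 + 560*m - 360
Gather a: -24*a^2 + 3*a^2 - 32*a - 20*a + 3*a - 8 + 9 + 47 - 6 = -21*a^2 - 49*a + 42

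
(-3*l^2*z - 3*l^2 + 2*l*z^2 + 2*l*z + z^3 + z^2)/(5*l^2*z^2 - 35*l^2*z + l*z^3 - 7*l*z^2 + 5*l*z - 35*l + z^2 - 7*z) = (-3*l^2*z - 3*l^2 + 2*l*z^2 + 2*l*z + z^3 + z^2)/(5*l^2*z^2 - 35*l^2*z + l*z^3 - 7*l*z^2 + 5*l*z - 35*l + z^2 - 7*z)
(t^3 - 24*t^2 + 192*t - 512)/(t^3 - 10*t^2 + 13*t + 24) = (t^2 - 16*t + 64)/(t^2 - 2*t - 3)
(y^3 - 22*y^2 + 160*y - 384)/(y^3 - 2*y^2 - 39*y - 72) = (y^2 - 14*y + 48)/(y^2 + 6*y + 9)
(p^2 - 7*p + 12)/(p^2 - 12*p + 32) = (p - 3)/(p - 8)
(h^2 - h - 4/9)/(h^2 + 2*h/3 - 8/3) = (h + 1/3)/(h + 2)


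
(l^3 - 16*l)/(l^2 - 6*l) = (l^2 - 16)/(l - 6)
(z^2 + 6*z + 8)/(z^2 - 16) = (z + 2)/(z - 4)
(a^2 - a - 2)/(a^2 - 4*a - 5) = (a - 2)/(a - 5)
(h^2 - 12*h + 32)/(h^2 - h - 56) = (h - 4)/(h + 7)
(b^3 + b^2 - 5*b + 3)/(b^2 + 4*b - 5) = (b^2 + 2*b - 3)/(b + 5)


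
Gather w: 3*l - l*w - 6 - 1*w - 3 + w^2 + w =-l*w + 3*l + w^2 - 9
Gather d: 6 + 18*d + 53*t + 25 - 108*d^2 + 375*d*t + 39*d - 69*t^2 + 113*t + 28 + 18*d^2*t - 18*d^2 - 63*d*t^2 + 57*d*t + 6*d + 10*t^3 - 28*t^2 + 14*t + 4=d^2*(18*t - 126) + d*(-63*t^2 + 432*t + 63) + 10*t^3 - 97*t^2 + 180*t + 63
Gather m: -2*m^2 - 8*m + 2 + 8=-2*m^2 - 8*m + 10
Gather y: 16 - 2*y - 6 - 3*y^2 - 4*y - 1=-3*y^2 - 6*y + 9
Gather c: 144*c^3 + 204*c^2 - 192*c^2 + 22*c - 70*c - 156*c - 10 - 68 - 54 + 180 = 144*c^3 + 12*c^2 - 204*c + 48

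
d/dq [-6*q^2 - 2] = -12*q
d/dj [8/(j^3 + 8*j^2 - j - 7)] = 8*(-3*j^2 - 16*j + 1)/(j^3 + 8*j^2 - j - 7)^2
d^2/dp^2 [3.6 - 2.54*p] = 0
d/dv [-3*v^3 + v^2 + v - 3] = -9*v^2 + 2*v + 1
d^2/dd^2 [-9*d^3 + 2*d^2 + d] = 4 - 54*d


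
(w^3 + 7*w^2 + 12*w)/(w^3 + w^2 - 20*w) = (w^2 + 7*w + 12)/(w^2 + w - 20)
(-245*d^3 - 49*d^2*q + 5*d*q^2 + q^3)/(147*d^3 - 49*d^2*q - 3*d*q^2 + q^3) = (5*d + q)/(-3*d + q)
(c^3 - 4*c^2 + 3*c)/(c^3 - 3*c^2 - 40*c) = (-c^2 + 4*c - 3)/(-c^2 + 3*c + 40)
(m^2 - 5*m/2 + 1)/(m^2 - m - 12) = (-m^2 + 5*m/2 - 1)/(-m^2 + m + 12)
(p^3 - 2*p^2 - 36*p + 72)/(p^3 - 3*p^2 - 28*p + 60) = (p + 6)/(p + 5)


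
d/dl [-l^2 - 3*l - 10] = -2*l - 3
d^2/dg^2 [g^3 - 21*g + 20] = 6*g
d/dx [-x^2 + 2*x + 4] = 2 - 2*x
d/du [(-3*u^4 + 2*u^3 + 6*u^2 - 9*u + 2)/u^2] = -6*u + 2 + 9/u^2 - 4/u^3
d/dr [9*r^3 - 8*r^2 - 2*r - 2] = 27*r^2 - 16*r - 2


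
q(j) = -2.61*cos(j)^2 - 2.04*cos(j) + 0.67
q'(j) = 5.22*sin(j)*cos(j) + 2.04*sin(j)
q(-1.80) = 1.00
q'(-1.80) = -0.83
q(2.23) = 0.94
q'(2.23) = -0.91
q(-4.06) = 0.95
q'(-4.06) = -0.90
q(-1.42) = 0.30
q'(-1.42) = -2.79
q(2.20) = 0.97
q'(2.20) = -0.83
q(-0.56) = -2.93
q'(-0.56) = -3.43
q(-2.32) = 0.85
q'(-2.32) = 1.11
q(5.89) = -3.44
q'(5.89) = -2.63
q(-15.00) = 0.71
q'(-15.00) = 1.25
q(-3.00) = 0.13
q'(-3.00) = 0.44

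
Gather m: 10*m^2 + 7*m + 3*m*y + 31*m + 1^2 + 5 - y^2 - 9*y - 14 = 10*m^2 + m*(3*y + 38) - y^2 - 9*y - 8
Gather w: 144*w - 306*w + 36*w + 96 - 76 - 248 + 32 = -126*w - 196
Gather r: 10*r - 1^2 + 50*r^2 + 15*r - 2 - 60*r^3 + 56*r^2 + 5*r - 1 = -60*r^3 + 106*r^2 + 30*r - 4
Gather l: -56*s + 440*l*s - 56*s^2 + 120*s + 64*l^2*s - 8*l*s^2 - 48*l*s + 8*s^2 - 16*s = 64*l^2*s + l*(-8*s^2 + 392*s) - 48*s^2 + 48*s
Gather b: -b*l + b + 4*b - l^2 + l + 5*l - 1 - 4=b*(5 - l) - l^2 + 6*l - 5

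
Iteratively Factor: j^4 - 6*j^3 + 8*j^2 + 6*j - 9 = (j - 3)*(j^3 - 3*j^2 - j + 3) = (j - 3)*(j + 1)*(j^2 - 4*j + 3) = (j - 3)^2*(j + 1)*(j - 1)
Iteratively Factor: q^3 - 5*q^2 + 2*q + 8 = (q + 1)*(q^2 - 6*q + 8) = (q - 2)*(q + 1)*(q - 4)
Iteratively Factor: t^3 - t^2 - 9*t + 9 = (t - 1)*(t^2 - 9) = (t - 1)*(t + 3)*(t - 3)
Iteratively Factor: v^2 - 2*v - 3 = (v + 1)*(v - 3)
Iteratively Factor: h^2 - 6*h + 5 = (h - 5)*(h - 1)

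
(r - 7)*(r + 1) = r^2 - 6*r - 7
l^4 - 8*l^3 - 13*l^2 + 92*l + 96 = (l - 8)*(l - 4)*(l + 1)*(l + 3)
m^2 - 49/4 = (m - 7/2)*(m + 7/2)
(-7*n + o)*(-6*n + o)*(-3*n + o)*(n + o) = -126*n^4 - 45*n^3*o + 65*n^2*o^2 - 15*n*o^3 + o^4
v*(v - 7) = v^2 - 7*v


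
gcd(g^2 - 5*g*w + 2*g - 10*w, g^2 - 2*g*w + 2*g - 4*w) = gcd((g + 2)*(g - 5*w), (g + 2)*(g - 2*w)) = g + 2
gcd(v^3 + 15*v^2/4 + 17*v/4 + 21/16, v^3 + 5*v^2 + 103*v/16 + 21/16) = v + 7/4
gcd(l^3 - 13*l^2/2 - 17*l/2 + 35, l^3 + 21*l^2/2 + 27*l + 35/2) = l + 5/2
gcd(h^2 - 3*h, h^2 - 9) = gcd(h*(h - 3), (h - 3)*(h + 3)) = h - 3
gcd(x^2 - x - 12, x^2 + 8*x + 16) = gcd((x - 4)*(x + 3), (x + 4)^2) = 1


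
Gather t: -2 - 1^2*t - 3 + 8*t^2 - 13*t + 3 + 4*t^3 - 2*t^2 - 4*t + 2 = 4*t^3 + 6*t^2 - 18*t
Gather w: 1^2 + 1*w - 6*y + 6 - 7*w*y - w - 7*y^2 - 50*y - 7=-7*w*y - 7*y^2 - 56*y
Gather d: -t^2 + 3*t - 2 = -t^2 + 3*t - 2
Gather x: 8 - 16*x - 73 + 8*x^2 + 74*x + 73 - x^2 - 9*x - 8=7*x^2 + 49*x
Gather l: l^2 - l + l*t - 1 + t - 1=l^2 + l*(t - 1) + t - 2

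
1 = 1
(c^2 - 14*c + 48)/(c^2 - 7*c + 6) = (c - 8)/(c - 1)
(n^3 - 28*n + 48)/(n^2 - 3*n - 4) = (n^2 + 4*n - 12)/(n + 1)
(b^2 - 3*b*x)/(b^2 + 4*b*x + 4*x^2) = b*(b - 3*x)/(b^2 + 4*b*x + 4*x^2)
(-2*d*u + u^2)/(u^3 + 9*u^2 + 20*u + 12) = u*(-2*d + u)/(u^3 + 9*u^2 + 20*u + 12)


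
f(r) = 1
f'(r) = 0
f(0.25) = 1.00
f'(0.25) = 0.00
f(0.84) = 1.00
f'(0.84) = 0.00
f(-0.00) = 1.00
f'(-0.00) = 0.00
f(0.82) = 1.00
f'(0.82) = 0.00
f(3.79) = 1.00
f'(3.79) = 0.00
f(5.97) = 1.00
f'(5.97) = 0.00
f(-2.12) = 1.00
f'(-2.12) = 0.00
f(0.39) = 1.00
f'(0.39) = 0.00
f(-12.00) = 1.00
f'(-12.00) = 0.00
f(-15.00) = 1.00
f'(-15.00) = 0.00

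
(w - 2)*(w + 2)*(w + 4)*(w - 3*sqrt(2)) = w^4 - 3*sqrt(2)*w^3 + 4*w^3 - 12*sqrt(2)*w^2 - 4*w^2 - 16*w + 12*sqrt(2)*w + 48*sqrt(2)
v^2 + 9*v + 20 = (v + 4)*(v + 5)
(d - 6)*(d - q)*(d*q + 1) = d^3*q - d^2*q^2 - 6*d^2*q + d^2 + 6*d*q^2 - d*q - 6*d + 6*q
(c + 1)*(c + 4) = c^2 + 5*c + 4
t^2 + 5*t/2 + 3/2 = (t + 1)*(t + 3/2)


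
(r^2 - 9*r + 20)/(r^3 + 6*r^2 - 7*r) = (r^2 - 9*r + 20)/(r*(r^2 + 6*r - 7))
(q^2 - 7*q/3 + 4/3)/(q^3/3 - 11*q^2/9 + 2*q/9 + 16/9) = 3*(3*q^2 - 7*q + 4)/(3*q^3 - 11*q^2 + 2*q + 16)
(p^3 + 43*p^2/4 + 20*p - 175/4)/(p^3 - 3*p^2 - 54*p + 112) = (4*p^2 + 15*p - 25)/(4*(p^2 - 10*p + 16))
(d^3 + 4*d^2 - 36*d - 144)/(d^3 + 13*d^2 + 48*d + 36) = (d^2 - 2*d - 24)/(d^2 + 7*d + 6)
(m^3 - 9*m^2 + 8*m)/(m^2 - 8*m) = m - 1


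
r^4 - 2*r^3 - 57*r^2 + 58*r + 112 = (r - 8)*(r - 2)*(r + 1)*(r + 7)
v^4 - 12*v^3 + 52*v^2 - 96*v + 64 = (v - 4)^2*(v - 2)^2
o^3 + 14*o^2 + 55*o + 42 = (o + 1)*(o + 6)*(o + 7)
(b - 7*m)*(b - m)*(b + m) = b^3 - 7*b^2*m - b*m^2 + 7*m^3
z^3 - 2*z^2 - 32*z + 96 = (z - 4)^2*(z + 6)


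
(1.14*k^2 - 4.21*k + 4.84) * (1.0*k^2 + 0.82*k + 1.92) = 1.14*k^4 - 3.2752*k^3 + 3.5766*k^2 - 4.1144*k + 9.2928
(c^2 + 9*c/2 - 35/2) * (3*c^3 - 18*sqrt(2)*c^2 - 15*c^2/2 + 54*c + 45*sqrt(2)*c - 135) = 3*c^5 - 18*sqrt(2)*c^4 + 6*c^4 - 36*sqrt(2)*c^3 - 129*c^3/4 + 957*c^2/4 + 1035*sqrt(2)*c^2/2 - 3105*c/2 - 1575*sqrt(2)*c/2 + 4725/2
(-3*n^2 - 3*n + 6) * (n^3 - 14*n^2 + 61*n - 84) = -3*n^5 + 39*n^4 - 135*n^3 - 15*n^2 + 618*n - 504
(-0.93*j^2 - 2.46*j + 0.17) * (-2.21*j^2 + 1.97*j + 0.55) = 2.0553*j^4 + 3.6045*j^3 - 5.7334*j^2 - 1.0181*j + 0.0935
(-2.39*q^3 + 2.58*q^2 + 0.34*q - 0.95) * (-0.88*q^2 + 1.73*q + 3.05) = 2.1032*q^5 - 6.4051*q^4 - 3.1253*q^3 + 9.2932*q^2 - 0.6065*q - 2.8975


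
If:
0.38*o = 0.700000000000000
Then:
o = 1.84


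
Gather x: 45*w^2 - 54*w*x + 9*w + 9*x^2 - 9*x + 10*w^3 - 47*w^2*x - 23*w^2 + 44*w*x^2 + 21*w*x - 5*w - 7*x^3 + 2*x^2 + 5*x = 10*w^3 + 22*w^2 + 4*w - 7*x^3 + x^2*(44*w + 11) + x*(-47*w^2 - 33*w - 4)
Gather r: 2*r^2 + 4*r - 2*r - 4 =2*r^2 + 2*r - 4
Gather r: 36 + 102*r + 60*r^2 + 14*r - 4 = 60*r^2 + 116*r + 32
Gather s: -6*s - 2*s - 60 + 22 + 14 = -8*s - 24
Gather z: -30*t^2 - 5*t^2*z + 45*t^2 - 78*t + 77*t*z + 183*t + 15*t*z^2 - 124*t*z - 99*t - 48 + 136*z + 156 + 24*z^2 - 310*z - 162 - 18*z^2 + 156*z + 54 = 15*t^2 + 6*t + z^2*(15*t + 6) + z*(-5*t^2 - 47*t - 18)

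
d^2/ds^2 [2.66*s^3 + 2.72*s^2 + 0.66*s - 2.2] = 15.96*s + 5.44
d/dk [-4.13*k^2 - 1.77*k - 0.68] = -8.26*k - 1.77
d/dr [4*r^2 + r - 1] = 8*r + 1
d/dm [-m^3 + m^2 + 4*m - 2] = -3*m^2 + 2*m + 4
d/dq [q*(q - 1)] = 2*q - 1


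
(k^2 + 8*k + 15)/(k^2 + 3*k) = (k + 5)/k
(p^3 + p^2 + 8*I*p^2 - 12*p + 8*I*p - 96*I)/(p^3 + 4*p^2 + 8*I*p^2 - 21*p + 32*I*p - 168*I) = (p + 4)/(p + 7)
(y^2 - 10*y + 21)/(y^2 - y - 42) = (y - 3)/(y + 6)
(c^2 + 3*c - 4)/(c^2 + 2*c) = (c^2 + 3*c - 4)/(c*(c + 2))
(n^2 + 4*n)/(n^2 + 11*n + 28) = n/(n + 7)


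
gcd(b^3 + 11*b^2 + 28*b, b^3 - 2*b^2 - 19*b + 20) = b + 4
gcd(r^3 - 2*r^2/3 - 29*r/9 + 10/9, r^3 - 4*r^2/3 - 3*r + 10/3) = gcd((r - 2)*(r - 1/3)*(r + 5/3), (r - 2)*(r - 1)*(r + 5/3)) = r^2 - r/3 - 10/3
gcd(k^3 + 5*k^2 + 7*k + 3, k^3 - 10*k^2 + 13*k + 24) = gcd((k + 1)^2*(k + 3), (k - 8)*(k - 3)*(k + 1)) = k + 1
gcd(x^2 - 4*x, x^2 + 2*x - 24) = x - 4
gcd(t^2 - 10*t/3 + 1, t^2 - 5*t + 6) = t - 3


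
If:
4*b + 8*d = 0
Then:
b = -2*d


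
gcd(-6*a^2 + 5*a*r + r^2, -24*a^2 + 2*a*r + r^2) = 6*a + r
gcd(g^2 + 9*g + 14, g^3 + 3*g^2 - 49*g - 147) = g + 7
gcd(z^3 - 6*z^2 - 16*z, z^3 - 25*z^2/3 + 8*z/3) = z^2 - 8*z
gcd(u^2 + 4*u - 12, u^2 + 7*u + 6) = u + 6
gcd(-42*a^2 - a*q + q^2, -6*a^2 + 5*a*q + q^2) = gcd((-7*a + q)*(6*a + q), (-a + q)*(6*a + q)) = 6*a + q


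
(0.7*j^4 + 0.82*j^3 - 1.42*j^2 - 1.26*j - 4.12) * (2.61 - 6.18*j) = -4.326*j^5 - 3.2406*j^4 + 10.9158*j^3 + 4.0806*j^2 + 22.173*j - 10.7532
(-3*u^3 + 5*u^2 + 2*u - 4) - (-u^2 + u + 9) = -3*u^3 + 6*u^2 + u - 13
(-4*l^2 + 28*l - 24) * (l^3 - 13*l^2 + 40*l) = -4*l^5 + 80*l^4 - 548*l^3 + 1432*l^2 - 960*l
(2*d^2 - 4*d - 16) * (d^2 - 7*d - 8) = 2*d^4 - 18*d^3 - 4*d^2 + 144*d + 128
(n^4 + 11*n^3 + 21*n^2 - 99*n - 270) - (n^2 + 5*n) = n^4 + 11*n^3 + 20*n^2 - 104*n - 270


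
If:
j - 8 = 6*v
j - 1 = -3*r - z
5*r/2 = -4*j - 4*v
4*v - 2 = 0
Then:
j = 11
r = -92/5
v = 1/2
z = 226/5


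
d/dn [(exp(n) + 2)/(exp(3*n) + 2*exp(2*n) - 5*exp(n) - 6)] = (-(exp(n) + 2)*(3*exp(2*n) + 4*exp(n) - 5) + exp(3*n) + 2*exp(2*n) - 5*exp(n) - 6)*exp(n)/(exp(3*n) + 2*exp(2*n) - 5*exp(n) - 6)^2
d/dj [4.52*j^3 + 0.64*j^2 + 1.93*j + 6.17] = 13.56*j^2 + 1.28*j + 1.93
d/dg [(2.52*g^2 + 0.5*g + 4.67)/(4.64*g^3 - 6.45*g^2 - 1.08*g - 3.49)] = (-11.6928*g^4 - 4.64*g^3 - 64.503*g^2 + 42.6534*g + 3.2986)/(21.5296*g^6 - 59.856*g^5 + 31.5801*g^4 - 18.4552*g^3 + 46.1874*g^2 + 7.5384*g + 12.1801)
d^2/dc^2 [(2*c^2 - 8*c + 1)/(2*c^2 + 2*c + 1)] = 40*(-2*c^3 + 3*c + 1)/(8*c^6 + 24*c^5 + 36*c^4 + 32*c^3 + 18*c^2 + 6*c + 1)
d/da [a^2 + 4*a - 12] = 2*a + 4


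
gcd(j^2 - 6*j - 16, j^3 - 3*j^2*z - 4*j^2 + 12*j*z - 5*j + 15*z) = 1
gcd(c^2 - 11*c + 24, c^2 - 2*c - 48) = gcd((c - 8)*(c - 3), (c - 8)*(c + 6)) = c - 8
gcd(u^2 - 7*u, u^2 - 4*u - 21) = u - 7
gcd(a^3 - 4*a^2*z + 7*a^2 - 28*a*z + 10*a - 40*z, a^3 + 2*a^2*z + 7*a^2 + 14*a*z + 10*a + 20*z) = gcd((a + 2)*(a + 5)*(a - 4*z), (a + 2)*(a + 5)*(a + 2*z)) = a^2 + 7*a + 10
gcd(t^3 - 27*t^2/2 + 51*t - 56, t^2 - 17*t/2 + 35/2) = t - 7/2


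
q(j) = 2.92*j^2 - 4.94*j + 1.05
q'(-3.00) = -22.46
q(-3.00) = 42.15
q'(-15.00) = -92.54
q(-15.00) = 732.15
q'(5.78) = 28.82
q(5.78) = 70.05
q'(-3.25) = -23.92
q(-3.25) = 47.95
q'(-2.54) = -19.77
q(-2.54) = 32.44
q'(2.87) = 11.82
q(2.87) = 10.92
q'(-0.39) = -7.22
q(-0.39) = 3.42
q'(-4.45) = -30.93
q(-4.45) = 80.86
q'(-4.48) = -31.10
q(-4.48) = 81.79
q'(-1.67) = -14.69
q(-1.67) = 17.44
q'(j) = 5.84*j - 4.94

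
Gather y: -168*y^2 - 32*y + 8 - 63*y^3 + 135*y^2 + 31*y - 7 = -63*y^3 - 33*y^2 - y + 1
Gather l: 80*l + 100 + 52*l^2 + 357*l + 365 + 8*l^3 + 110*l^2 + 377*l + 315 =8*l^3 + 162*l^2 + 814*l + 780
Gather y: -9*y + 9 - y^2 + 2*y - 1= -y^2 - 7*y + 8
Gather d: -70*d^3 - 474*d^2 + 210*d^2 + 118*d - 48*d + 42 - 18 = -70*d^3 - 264*d^2 + 70*d + 24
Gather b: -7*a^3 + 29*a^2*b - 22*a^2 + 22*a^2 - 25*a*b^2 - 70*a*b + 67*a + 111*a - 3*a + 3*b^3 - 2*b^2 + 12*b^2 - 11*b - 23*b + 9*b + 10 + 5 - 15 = -7*a^3 + 175*a + 3*b^3 + b^2*(10 - 25*a) + b*(29*a^2 - 70*a - 25)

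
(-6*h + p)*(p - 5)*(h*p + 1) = -6*h^2*p^2 + 30*h^2*p + h*p^3 - 5*h*p^2 - 6*h*p + 30*h + p^2 - 5*p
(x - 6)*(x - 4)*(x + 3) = x^3 - 7*x^2 - 6*x + 72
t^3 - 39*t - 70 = (t - 7)*(t + 2)*(t + 5)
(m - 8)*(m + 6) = m^2 - 2*m - 48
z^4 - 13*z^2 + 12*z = z*(z - 3)*(z - 1)*(z + 4)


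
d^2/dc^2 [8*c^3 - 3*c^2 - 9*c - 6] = 48*c - 6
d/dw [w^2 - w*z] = 2*w - z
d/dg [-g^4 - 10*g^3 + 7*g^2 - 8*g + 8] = -4*g^3 - 30*g^2 + 14*g - 8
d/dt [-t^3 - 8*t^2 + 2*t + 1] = -3*t^2 - 16*t + 2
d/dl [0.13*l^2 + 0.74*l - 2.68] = 0.26*l + 0.74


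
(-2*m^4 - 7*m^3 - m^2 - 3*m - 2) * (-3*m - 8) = 6*m^5 + 37*m^4 + 59*m^3 + 17*m^2 + 30*m + 16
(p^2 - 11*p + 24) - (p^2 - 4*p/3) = 24 - 29*p/3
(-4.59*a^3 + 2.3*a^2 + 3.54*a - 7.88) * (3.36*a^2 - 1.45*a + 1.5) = -15.4224*a^5 + 14.3835*a^4 + 1.6744*a^3 - 28.1598*a^2 + 16.736*a - 11.82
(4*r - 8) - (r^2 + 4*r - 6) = -r^2 - 2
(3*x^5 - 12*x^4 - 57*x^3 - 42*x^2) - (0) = 3*x^5 - 12*x^4 - 57*x^3 - 42*x^2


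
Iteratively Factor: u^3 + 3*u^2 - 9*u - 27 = (u + 3)*(u^2 - 9) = (u - 3)*(u + 3)*(u + 3)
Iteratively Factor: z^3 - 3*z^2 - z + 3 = (z - 1)*(z^2 - 2*z - 3) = (z - 1)*(z + 1)*(z - 3)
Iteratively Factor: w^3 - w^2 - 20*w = (w - 5)*(w^2 + 4*w) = (w - 5)*(w + 4)*(w)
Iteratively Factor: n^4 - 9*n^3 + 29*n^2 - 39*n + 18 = (n - 3)*(n^3 - 6*n^2 + 11*n - 6) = (n - 3)*(n - 2)*(n^2 - 4*n + 3) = (n - 3)^2*(n - 2)*(n - 1)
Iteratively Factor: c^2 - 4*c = (c - 4)*(c)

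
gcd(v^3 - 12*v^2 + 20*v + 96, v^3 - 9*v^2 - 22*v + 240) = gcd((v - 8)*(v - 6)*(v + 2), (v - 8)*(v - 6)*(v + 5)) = v^2 - 14*v + 48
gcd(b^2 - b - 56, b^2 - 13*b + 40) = b - 8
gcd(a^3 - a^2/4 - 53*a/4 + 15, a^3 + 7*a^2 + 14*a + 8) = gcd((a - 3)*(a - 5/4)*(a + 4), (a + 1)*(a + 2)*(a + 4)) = a + 4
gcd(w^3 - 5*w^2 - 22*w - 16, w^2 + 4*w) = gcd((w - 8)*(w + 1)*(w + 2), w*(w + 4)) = 1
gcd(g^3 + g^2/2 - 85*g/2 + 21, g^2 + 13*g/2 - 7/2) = g^2 + 13*g/2 - 7/2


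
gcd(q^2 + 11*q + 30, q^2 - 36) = q + 6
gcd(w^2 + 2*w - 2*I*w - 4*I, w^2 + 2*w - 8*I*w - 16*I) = w + 2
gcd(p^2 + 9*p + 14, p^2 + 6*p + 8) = p + 2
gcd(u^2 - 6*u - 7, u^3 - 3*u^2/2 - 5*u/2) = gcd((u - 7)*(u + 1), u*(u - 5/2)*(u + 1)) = u + 1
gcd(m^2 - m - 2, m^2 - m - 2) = m^2 - m - 2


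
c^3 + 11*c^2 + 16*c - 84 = (c - 2)*(c + 6)*(c + 7)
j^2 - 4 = (j - 2)*(j + 2)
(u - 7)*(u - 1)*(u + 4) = u^3 - 4*u^2 - 25*u + 28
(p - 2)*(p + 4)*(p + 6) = p^3 + 8*p^2 + 4*p - 48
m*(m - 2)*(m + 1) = m^3 - m^2 - 2*m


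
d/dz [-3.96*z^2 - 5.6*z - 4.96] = -7.92*z - 5.6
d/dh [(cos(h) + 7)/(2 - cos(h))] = -9*sin(h)/(cos(h) - 2)^2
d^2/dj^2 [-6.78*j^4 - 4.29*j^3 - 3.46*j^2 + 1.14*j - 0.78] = -81.36*j^2 - 25.74*j - 6.92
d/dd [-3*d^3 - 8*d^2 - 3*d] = -9*d^2 - 16*d - 3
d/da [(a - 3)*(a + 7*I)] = 2*a - 3 + 7*I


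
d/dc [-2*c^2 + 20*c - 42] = 20 - 4*c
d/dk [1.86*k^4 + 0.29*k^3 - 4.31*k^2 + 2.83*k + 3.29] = 7.44*k^3 + 0.87*k^2 - 8.62*k + 2.83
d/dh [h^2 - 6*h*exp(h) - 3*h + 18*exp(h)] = -6*h*exp(h) + 2*h + 12*exp(h) - 3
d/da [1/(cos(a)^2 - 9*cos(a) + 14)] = (2*cos(a) - 9)*sin(a)/(cos(a)^2 - 9*cos(a) + 14)^2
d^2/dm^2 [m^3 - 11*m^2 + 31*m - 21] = 6*m - 22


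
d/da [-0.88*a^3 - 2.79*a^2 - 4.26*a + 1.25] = -2.64*a^2 - 5.58*a - 4.26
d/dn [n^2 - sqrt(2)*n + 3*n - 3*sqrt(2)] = 2*n - sqrt(2) + 3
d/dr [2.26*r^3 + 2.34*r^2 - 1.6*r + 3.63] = 6.78*r^2 + 4.68*r - 1.6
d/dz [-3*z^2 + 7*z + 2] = 7 - 6*z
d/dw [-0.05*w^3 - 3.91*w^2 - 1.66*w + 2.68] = -0.15*w^2 - 7.82*w - 1.66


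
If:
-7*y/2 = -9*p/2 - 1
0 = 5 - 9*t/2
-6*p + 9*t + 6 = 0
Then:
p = 8/3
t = 10/9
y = 26/7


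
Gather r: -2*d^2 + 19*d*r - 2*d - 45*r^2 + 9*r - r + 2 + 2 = -2*d^2 - 2*d - 45*r^2 + r*(19*d + 8) + 4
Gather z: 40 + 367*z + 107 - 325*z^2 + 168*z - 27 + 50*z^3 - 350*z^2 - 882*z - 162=50*z^3 - 675*z^2 - 347*z - 42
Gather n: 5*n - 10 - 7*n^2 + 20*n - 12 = -7*n^2 + 25*n - 22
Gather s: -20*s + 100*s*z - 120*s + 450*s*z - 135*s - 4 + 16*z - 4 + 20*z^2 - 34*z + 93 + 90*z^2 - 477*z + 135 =s*(550*z - 275) + 110*z^2 - 495*z + 220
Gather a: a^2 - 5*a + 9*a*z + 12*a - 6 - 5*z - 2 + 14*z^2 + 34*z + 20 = a^2 + a*(9*z + 7) + 14*z^2 + 29*z + 12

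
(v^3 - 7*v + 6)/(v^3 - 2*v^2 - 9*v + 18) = (v - 1)/(v - 3)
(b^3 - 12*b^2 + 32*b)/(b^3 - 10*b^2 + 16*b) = (b - 4)/(b - 2)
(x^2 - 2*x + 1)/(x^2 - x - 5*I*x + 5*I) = (x - 1)/(x - 5*I)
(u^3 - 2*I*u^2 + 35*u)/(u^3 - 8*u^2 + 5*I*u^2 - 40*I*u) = (u - 7*I)/(u - 8)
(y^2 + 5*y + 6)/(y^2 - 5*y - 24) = (y + 2)/(y - 8)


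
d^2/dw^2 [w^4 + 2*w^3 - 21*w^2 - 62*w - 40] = 12*w^2 + 12*w - 42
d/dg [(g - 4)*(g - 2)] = 2*g - 6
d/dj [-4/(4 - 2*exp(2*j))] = -4*exp(2*j)/(exp(2*j) - 2)^2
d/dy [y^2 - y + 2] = 2*y - 1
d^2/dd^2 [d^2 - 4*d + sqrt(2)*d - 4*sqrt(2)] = 2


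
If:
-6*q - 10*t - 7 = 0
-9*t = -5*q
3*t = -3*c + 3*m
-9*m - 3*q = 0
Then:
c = 7/13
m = 21/104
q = -63/104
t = -35/104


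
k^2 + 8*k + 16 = (k + 4)^2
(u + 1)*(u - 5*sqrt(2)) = u^2 - 5*sqrt(2)*u + u - 5*sqrt(2)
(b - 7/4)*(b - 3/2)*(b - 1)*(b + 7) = b^4 + 11*b^3/4 - 191*b^2/8 + 77*b/2 - 147/8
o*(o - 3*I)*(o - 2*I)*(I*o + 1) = I*o^4 + 6*o^3 - 11*I*o^2 - 6*o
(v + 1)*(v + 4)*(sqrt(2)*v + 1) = sqrt(2)*v^3 + v^2 + 5*sqrt(2)*v^2 + 5*v + 4*sqrt(2)*v + 4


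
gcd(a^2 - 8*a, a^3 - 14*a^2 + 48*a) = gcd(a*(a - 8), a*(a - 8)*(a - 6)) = a^2 - 8*a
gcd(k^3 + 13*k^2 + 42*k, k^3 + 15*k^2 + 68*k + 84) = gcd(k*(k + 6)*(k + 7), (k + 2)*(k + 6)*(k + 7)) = k^2 + 13*k + 42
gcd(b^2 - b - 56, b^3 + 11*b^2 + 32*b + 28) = b + 7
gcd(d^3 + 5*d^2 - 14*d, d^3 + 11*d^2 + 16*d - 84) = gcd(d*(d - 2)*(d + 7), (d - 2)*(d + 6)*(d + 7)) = d^2 + 5*d - 14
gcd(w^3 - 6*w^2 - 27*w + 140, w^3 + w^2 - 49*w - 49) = w - 7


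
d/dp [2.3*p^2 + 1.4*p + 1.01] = 4.6*p + 1.4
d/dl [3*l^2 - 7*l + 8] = 6*l - 7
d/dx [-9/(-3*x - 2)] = -27/(3*x + 2)^2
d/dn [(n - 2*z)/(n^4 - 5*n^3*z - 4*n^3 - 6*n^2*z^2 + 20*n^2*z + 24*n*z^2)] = (n*(n^3 - 5*n^2*z - 4*n^2 - 6*n*z^2 + 20*n*z + 24*z^2) - (n - 2*z)*(4*n^3 - 15*n^2*z - 12*n^2 - 12*n*z^2 + 40*n*z + 24*z^2))/(n^2*(n^3 - 5*n^2*z - 4*n^2 - 6*n*z^2 + 20*n*z + 24*z^2)^2)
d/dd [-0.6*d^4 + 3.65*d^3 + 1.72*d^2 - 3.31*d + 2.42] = -2.4*d^3 + 10.95*d^2 + 3.44*d - 3.31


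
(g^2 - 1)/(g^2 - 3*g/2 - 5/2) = 2*(g - 1)/(2*g - 5)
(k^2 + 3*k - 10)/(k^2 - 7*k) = (k^2 + 3*k - 10)/(k*(k - 7))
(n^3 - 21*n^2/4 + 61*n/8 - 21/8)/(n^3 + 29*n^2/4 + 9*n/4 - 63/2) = (2*n^2 - 7*n + 3)/(2*(n^2 + 9*n + 18))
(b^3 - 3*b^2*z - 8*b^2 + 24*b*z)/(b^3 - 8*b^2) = (b - 3*z)/b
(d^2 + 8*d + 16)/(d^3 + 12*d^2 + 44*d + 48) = (d + 4)/(d^2 + 8*d + 12)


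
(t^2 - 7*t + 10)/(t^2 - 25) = (t - 2)/(t + 5)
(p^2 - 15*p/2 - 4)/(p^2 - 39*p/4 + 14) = 2*(2*p + 1)/(4*p - 7)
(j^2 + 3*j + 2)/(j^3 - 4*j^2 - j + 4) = (j + 2)/(j^2 - 5*j + 4)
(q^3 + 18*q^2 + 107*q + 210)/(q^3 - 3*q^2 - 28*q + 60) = (q^2 + 13*q + 42)/(q^2 - 8*q + 12)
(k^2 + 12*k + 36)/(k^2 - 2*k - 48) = (k + 6)/(k - 8)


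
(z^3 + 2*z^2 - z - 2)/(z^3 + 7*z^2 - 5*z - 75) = (z^3 + 2*z^2 - z - 2)/(z^3 + 7*z^2 - 5*z - 75)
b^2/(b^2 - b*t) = b/(b - t)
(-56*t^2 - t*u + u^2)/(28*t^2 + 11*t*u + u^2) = (-8*t + u)/(4*t + u)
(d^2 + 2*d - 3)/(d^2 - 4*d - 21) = (d - 1)/(d - 7)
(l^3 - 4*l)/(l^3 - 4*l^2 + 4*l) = (l + 2)/(l - 2)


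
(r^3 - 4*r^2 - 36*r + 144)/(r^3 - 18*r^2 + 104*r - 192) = (r + 6)/(r - 8)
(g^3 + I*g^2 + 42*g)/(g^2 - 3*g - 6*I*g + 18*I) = g*(g + 7*I)/(g - 3)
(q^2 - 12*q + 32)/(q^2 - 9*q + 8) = (q - 4)/(q - 1)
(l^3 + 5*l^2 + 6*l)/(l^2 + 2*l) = l + 3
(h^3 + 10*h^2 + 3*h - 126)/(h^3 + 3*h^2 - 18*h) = (h + 7)/h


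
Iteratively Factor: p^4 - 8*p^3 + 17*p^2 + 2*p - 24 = (p - 3)*(p^3 - 5*p^2 + 2*p + 8) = (p - 3)*(p - 2)*(p^2 - 3*p - 4) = (p - 4)*(p - 3)*(p - 2)*(p + 1)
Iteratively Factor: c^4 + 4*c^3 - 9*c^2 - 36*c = (c - 3)*(c^3 + 7*c^2 + 12*c) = c*(c - 3)*(c^2 + 7*c + 12) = c*(c - 3)*(c + 4)*(c + 3)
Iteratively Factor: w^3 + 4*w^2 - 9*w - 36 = (w + 4)*(w^2 - 9) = (w + 3)*(w + 4)*(w - 3)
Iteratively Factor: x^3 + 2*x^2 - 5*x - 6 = (x + 1)*(x^2 + x - 6) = (x - 2)*(x + 1)*(x + 3)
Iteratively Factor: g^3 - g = (g + 1)*(g^2 - g) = (g - 1)*(g + 1)*(g)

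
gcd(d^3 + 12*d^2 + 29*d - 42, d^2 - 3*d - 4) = 1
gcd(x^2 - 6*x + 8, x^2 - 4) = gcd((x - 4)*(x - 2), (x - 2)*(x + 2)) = x - 2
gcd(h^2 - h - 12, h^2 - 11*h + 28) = h - 4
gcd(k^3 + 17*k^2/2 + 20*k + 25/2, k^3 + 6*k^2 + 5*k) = k^2 + 6*k + 5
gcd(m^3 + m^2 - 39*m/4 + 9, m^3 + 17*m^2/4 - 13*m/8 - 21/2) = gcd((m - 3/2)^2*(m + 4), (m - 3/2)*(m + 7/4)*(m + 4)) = m^2 + 5*m/2 - 6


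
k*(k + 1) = k^2 + k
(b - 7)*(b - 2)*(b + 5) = b^3 - 4*b^2 - 31*b + 70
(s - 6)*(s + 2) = s^2 - 4*s - 12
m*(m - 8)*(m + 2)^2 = m^4 - 4*m^3 - 28*m^2 - 32*m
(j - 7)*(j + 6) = j^2 - j - 42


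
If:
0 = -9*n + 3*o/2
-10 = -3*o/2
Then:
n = 10/9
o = 20/3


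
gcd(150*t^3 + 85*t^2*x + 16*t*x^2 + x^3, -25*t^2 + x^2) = 5*t + x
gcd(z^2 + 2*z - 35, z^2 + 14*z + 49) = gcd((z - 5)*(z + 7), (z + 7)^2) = z + 7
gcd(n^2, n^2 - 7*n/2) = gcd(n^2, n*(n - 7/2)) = n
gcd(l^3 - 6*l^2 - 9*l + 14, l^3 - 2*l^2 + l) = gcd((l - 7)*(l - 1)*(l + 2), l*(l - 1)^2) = l - 1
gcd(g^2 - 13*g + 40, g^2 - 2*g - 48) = g - 8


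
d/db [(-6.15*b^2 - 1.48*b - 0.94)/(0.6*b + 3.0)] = (-3.69*b^2 - 36.9*b - 3.876)/(0.36*b^2 + 3.6*b + 9.0)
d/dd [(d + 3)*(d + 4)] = 2*d + 7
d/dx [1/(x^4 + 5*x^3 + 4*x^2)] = (-4*x^2 - 15*x - 8)/(x^3*(x^2 + 5*x + 4)^2)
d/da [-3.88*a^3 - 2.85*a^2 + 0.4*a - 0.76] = -11.64*a^2 - 5.7*a + 0.4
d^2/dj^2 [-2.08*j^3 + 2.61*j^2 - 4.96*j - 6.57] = 5.22 - 12.48*j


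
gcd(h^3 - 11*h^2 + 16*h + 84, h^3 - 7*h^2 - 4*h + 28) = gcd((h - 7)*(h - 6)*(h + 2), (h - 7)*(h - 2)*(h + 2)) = h^2 - 5*h - 14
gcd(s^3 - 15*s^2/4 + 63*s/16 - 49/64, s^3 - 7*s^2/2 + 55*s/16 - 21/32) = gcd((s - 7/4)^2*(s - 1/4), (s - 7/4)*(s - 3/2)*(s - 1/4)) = s^2 - 2*s + 7/16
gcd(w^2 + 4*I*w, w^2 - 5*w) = w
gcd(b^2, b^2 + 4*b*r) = b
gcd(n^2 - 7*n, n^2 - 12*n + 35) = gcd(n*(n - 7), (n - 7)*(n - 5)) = n - 7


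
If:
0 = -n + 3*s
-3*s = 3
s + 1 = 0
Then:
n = -3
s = -1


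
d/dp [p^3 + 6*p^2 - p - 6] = 3*p^2 + 12*p - 1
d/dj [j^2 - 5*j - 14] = 2*j - 5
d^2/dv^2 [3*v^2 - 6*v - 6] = 6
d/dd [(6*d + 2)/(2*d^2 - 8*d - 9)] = 2*(6*d^2 - 24*d - 4*(d - 2)*(3*d + 1) - 27)/(-2*d^2 + 8*d + 9)^2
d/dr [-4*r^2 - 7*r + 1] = -8*r - 7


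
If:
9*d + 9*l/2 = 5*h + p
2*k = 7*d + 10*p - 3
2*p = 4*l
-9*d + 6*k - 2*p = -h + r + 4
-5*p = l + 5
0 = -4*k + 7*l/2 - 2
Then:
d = 453/308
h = 3727/1540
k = -79/88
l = -5/11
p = -10/11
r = -28313/1540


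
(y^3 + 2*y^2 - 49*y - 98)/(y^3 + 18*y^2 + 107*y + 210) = (y^2 - 5*y - 14)/(y^2 + 11*y + 30)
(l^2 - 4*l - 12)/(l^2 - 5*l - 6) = (l + 2)/(l + 1)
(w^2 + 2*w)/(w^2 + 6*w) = (w + 2)/(w + 6)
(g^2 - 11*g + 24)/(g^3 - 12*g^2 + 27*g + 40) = (g - 3)/(g^2 - 4*g - 5)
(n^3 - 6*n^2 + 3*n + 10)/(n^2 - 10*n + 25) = (n^2 - n - 2)/(n - 5)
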